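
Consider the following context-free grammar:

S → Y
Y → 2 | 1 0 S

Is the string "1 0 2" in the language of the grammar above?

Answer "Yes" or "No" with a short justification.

Yes - a valid derivation exists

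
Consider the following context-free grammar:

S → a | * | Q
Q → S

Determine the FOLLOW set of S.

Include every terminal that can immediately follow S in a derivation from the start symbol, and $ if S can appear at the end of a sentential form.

We compute FOLLOW(S) using the standard algorithm.
FOLLOW(S) starts with {$}.
FIRST(Q) = {*, a}
FIRST(S) = {*, a}
FOLLOW(Q) = {$}
FOLLOW(S) = {$}
Therefore, FOLLOW(S) = {$}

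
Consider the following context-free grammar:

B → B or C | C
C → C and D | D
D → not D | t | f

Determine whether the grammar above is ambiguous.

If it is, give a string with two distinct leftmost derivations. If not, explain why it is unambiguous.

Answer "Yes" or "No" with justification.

No - the grammar is unambiguous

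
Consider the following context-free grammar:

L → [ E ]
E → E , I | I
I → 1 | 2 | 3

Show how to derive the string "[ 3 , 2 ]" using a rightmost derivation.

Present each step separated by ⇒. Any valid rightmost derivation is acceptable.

L ⇒ [ E ] ⇒ [ E , I ] ⇒ [ E , 2 ] ⇒ [ I , 2 ] ⇒ [ 3 , 2 ]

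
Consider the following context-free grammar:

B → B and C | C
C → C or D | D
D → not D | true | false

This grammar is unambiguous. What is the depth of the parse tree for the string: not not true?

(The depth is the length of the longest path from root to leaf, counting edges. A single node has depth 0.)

5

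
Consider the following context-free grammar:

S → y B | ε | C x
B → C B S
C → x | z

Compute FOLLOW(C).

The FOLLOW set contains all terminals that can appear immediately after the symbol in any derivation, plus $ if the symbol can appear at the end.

We compute FOLLOW(C) using the standard algorithm.
FOLLOW(S) starts with {$}.
FIRST(B) = {x, z}
FIRST(C) = {x, z}
FIRST(S) = {x, y, z, ε}
FOLLOW(B) = {$, x, y, z}
FOLLOW(C) = {x, z}
FOLLOW(S) = {$, x, y, z}
Therefore, FOLLOW(C) = {x, z}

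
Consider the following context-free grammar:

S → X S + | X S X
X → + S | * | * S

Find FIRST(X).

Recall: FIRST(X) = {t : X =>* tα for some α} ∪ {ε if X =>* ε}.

We compute FIRST(X) using the standard algorithm.
FIRST(S) = {*, +}
FIRST(X) = {*, +}
Therefore, FIRST(X) = {*, +}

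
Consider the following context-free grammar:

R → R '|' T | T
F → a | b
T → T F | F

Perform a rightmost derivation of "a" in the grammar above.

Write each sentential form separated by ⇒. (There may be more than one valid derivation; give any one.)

R ⇒ T ⇒ F ⇒ a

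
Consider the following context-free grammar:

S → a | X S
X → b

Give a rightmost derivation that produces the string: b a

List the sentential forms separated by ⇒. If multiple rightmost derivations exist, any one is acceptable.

S ⇒ X S ⇒ X a ⇒ b a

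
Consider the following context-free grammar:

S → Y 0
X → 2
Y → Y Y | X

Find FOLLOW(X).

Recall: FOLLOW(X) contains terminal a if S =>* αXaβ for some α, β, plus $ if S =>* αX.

We compute FOLLOW(X) using the standard algorithm.
FOLLOW(S) starts with {$}.
FIRST(S) = {2}
FIRST(X) = {2}
FIRST(Y) = {2}
FOLLOW(S) = {$}
FOLLOW(X) = {0, 2}
FOLLOW(Y) = {0, 2}
Therefore, FOLLOW(X) = {0, 2}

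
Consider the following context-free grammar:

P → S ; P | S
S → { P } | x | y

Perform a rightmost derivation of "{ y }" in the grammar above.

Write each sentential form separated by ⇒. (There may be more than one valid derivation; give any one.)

P ⇒ S ⇒ { P } ⇒ { S } ⇒ { y }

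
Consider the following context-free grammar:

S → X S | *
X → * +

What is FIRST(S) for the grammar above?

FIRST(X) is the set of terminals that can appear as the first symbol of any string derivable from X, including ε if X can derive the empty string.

We compute FIRST(S) using the standard algorithm.
FIRST(S) = {*}
FIRST(X) = {*}
Therefore, FIRST(S) = {*}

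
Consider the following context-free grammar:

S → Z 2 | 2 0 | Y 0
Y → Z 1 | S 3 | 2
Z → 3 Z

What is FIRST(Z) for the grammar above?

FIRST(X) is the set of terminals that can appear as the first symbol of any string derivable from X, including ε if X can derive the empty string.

We compute FIRST(Z) using the standard algorithm.
FIRST(S) = {2, 3}
FIRST(Y) = {2, 3}
FIRST(Z) = {3}
Therefore, FIRST(Z) = {3}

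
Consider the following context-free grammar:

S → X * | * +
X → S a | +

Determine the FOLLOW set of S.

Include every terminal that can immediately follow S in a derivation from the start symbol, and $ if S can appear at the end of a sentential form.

We compute FOLLOW(S) using the standard algorithm.
FOLLOW(S) starts with {$}.
FIRST(S) = {*, +}
FIRST(X) = {*, +}
FOLLOW(S) = {$, a}
FOLLOW(X) = {*}
Therefore, FOLLOW(S) = {$, a}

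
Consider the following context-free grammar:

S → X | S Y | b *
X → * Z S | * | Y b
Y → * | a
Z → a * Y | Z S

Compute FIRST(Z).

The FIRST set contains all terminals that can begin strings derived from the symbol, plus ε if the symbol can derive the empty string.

We compute FIRST(Z) using the standard algorithm.
FIRST(S) = {*, a, b}
FIRST(X) = {*, a}
FIRST(Y) = {*, a}
FIRST(Z) = {a}
Therefore, FIRST(Z) = {a}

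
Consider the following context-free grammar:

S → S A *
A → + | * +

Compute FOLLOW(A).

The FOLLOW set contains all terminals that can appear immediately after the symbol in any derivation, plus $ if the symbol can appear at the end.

We compute FOLLOW(A) using the standard algorithm.
FOLLOW(S) starts with {$}.
FIRST(A) = {*, +}
FIRST(S) = {}
FOLLOW(A) = {*}
FOLLOW(S) = {$, *, +}
Therefore, FOLLOW(A) = {*}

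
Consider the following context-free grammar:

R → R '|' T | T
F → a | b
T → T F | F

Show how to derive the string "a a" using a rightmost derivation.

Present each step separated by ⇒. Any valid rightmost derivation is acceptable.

R ⇒ T ⇒ T F ⇒ T a ⇒ F a ⇒ a a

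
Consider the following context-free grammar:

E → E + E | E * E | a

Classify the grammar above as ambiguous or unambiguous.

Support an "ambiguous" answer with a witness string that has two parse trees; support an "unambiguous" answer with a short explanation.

Ambiguous - the string 'a + a + a * a * a' has two distinct parse trees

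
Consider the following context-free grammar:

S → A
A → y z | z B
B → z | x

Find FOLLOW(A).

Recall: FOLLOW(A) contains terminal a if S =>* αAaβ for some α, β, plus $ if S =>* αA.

We compute FOLLOW(A) using the standard algorithm.
FOLLOW(S) starts with {$}.
FIRST(A) = {y, z}
FIRST(B) = {x, z}
FIRST(S) = {y, z}
FOLLOW(A) = {$}
FOLLOW(B) = {$}
FOLLOW(S) = {$}
Therefore, FOLLOW(A) = {$}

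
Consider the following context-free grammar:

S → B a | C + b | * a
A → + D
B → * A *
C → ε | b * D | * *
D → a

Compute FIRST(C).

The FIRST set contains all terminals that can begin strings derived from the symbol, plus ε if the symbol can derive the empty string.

We compute FIRST(C) using the standard algorithm.
FIRST(A) = {+}
FIRST(B) = {*}
FIRST(C) = {*, b, ε}
FIRST(D) = {a}
FIRST(S) = {*, +, b}
Therefore, FIRST(C) = {*, b, ε}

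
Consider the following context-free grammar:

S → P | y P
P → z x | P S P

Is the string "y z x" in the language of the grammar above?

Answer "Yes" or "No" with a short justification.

Yes - a valid derivation exists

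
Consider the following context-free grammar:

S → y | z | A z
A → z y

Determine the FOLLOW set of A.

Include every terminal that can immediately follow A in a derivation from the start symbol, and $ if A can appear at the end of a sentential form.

We compute FOLLOW(A) using the standard algorithm.
FOLLOW(S) starts with {$}.
FIRST(A) = {z}
FIRST(S) = {y, z}
FOLLOW(A) = {z}
FOLLOW(S) = {$}
Therefore, FOLLOW(A) = {z}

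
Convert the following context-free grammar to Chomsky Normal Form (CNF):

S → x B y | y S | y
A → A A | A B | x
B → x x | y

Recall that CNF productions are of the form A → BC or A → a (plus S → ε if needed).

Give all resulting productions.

TX → x; TY → y; S → y; A → x; B → y; S → TX X0; X0 → B TY; S → TY S; A → A A; A → A B; B → TX TX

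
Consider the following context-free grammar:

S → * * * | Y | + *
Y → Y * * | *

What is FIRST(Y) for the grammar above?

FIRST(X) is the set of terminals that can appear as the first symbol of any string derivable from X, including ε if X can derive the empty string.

We compute FIRST(Y) using the standard algorithm.
FIRST(S) = {*, +}
FIRST(Y) = {*}
Therefore, FIRST(Y) = {*}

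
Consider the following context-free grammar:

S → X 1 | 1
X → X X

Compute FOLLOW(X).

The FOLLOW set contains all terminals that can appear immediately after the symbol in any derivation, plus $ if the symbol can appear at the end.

We compute FOLLOW(X) using the standard algorithm.
FOLLOW(S) starts with {$}.
FIRST(S) = {1}
FIRST(X) = {}
FOLLOW(S) = {$}
FOLLOW(X) = {1}
Therefore, FOLLOW(X) = {1}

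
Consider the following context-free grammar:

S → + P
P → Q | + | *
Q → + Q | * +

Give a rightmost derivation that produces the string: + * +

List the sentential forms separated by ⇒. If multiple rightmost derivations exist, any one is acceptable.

S ⇒ + P ⇒ + Q ⇒ + * +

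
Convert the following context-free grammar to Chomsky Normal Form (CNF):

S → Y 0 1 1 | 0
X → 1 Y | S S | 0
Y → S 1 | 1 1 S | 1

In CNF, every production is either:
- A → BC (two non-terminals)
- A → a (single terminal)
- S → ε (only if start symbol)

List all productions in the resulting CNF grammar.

T0 → 0; T1 → 1; S → 0; X → 0; Y → 1; S → Y X0; X0 → T0 X1; X1 → T1 T1; X → T1 Y; X → S S; Y → S T1; Y → T1 X2; X2 → T1 S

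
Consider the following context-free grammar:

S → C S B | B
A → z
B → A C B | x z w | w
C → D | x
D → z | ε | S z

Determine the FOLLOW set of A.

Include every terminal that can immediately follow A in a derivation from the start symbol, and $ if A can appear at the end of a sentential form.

We compute FOLLOW(A) using the standard algorithm.
FOLLOW(S) starts with {$}.
FIRST(A) = {z}
FIRST(B) = {w, x, z}
FIRST(C) = {w, x, z, ε}
FIRST(D) = {w, x, z, ε}
FIRST(S) = {w, x, z}
FOLLOW(A) = {w, x, z}
FOLLOW(B) = {$, w, x, z}
FOLLOW(C) = {w, x, z}
FOLLOW(D) = {w, x, z}
FOLLOW(S) = {$, w, x, z}
Therefore, FOLLOW(A) = {w, x, z}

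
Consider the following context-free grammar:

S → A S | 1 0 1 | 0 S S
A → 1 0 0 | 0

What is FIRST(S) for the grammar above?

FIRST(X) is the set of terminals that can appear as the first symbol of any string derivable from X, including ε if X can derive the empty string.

We compute FIRST(S) using the standard algorithm.
FIRST(A) = {0, 1}
FIRST(S) = {0, 1}
Therefore, FIRST(S) = {0, 1}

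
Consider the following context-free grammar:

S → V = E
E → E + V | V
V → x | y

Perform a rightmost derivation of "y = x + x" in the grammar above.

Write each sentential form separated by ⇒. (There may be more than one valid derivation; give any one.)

S ⇒ V = E ⇒ V = E + V ⇒ V = E + x ⇒ V = V + x ⇒ V = x + x ⇒ y = x + x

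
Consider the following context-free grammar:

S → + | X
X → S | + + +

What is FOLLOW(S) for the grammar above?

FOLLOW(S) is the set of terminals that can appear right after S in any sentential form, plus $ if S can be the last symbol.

We compute FOLLOW(S) using the standard algorithm.
FOLLOW(S) starts with {$}.
FIRST(S) = {+}
FIRST(X) = {+}
FOLLOW(S) = {$}
FOLLOW(X) = {$}
Therefore, FOLLOW(S) = {$}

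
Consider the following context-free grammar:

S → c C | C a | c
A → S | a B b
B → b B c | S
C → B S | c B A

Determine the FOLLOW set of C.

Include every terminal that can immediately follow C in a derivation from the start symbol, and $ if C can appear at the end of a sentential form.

We compute FOLLOW(C) using the standard algorithm.
FOLLOW(S) starts with {$}.
FIRST(A) = {a, b, c}
FIRST(B) = {b, c}
FIRST(C) = {b, c}
FIRST(S) = {b, c}
FOLLOW(A) = {$, a, b, c}
FOLLOW(B) = {a, b, c}
FOLLOW(C) = {$, a, b, c}
FOLLOW(S) = {$, a, b, c}
Therefore, FOLLOW(C) = {$, a, b, c}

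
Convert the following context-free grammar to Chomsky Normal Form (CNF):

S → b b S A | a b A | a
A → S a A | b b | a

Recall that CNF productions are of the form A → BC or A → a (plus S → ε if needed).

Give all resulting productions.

TB → b; TA → a; S → a; A → a; S → TB X0; X0 → TB X1; X1 → S A; S → TA X2; X2 → TB A; A → S X3; X3 → TA A; A → TB TB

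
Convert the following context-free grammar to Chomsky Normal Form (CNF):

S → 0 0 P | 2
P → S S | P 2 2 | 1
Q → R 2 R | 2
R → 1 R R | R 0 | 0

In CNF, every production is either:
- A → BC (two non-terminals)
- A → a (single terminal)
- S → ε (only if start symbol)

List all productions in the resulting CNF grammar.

T0 → 0; S → 2; T2 → 2; P → 1; Q → 2; T1 → 1; R → 0; S → T0 X0; X0 → T0 P; P → S S; P → P X1; X1 → T2 T2; Q → R X2; X2 → T2 R; R → T1 X3; X3 → R R; R → R T0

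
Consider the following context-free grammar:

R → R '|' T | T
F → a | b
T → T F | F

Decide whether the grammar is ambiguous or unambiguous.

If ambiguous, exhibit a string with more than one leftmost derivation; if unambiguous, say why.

Unambiguous - every string in the language has a unique leftmost derivation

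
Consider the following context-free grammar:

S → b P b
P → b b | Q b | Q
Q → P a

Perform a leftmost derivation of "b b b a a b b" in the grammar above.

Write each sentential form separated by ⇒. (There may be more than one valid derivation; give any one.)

S ⇒ b P b ⇒ b Q b b ⇒ b P a b b ⇒ b Q a b b ⇒ b P a a b b ⇒ b b b a a b b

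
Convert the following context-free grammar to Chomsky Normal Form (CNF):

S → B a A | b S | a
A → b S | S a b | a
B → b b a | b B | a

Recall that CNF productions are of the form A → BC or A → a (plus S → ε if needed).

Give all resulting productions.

TA → a; TB → b; S → a; A → a; B → a; S → B X0; X0 → TA A; S → TB S; A → TB S; A → S X1; X1 → TA TB; B → TB X2; X2 → TB TA; B → TB B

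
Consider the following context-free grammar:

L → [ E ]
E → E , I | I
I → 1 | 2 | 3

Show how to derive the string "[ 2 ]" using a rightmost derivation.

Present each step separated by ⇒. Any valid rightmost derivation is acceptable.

L ⇒ [ E ] ⇒ [ I ] ⇒ [ 2 ]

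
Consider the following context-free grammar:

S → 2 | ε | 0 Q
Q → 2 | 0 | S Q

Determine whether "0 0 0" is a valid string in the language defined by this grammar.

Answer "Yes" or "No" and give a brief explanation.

No - no valid derivation exists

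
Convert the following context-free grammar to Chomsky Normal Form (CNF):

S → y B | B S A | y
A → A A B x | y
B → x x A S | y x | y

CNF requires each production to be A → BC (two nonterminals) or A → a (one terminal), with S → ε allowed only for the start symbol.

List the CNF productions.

TY → y; S → y; TX → x; A → y; B → y; S → TY B; S → B X0; X0 → S A; A → A X1; X1 → A X2; X2 → B TX; B → TX X3; X3 → TX X4; X4 → A S; B → TY TX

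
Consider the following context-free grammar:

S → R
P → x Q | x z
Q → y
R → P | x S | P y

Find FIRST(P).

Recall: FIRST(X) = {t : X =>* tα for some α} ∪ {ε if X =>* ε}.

We compute FIRST(P) using the standard algorithm.
FIRST(P) = {x}
FIRST(Q) = {y}
FIRST(R) = {x}
FIRST(S) = {x}
Therefore, FIRST(P) = {x}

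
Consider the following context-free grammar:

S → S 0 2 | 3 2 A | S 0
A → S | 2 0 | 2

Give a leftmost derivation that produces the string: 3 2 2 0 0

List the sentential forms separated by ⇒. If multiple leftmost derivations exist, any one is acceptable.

S ⇒ S 0 ⇒ S 0 0 ⇒ 3 2 A 0 0 ⇒ 3 2 2 0 0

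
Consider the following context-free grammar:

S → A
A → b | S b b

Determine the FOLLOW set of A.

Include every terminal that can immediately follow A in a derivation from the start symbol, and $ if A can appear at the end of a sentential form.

We compute FOLLOW(A) using the standard algorithm.
FOLLOW(S) starts with {$}.
FIRST(A) = {b}
FIRST(S) = {b}
FOLLOW(A) = {$, b}
FOLLOW(S) = {$, b}
Therefore, FOLLOW(A) = {$, b}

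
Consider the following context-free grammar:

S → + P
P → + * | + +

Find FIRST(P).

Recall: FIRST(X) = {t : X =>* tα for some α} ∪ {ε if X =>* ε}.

We compute FIRST(P) using the standard algorithm.
FIRST(P) = {+}
FIRST(S) = {+}
Therefore, FIRST(P) = {+}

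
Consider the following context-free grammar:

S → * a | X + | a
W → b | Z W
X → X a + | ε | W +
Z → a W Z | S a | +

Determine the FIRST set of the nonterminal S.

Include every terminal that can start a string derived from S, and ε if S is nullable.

We compute FIRST(S) using the standard algorithm.
FIRST(S) = {*, +, a, b}
FIRST(W) = {*, +, a, b}
FIRST(X) = {*, +, a, b, ε}
FIRST(Z) = {*, +, a, b}
Therefore, FIRST(S) = {*, +, a, b}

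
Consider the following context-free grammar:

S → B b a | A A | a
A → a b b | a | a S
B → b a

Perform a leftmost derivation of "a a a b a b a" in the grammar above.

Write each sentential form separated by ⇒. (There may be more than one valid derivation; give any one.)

S ⇒ A A ⇒ a S A ⇒ a a A ⇒ a a a S ⇒ a a a B b a ⇒ a a a b a b a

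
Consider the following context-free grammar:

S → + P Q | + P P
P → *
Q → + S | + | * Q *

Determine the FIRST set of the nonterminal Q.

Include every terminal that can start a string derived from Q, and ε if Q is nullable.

We compute FIRST(Q) using the standard algorithm.
FIRST(P) = {*}
FIRST(Q) = {*, +}
FIRST(S) = {+}
Therefore, FIRST(Q) = {*, +}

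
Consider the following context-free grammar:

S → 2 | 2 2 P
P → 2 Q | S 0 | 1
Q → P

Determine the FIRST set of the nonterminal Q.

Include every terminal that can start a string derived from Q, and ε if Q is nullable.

We compute FIRST(Q) using the standard algorithm.
FIRST(P) = {1, 2}
FIRST(Q) = {1, 2}
FIRST(S) = {2}
Therefore, FIRST(Q) = {1, 2}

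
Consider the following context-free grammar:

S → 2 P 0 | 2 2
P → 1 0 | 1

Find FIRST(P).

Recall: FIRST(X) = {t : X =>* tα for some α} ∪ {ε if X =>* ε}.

We compute FIRST(P) using the standard algorithm.
FIRST(P) = {1}
FIRST(S) = {2}
Therefore, FIRST(P) = {1}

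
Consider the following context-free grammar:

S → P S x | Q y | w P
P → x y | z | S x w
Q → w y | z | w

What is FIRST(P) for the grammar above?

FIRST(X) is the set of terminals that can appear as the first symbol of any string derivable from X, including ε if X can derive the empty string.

We compute FIRST(P) using the standard algorithm.
FIRST(P) = {w, x, z}
FIRST(Q) = {w, z}
FIRST(S) = {w, x, z}
Therefore, FIRST(P) = {w, x, z}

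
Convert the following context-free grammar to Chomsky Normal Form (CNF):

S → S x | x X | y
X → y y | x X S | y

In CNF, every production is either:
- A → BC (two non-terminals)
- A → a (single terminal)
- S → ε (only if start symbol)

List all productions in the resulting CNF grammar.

TX → x; S → y; TY → y; X → y; S → S TX; S → TX X; X → TY TY; X → TX X0; X0 → X S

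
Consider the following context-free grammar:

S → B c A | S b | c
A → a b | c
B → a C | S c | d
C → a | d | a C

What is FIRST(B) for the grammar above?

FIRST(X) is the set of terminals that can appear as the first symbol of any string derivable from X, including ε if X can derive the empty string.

We compute FIRST(B) using the standard algorithm.
FIRST(A) = {a, c}
FIRST(B) = {a, c, d}
FIRST(C) = {a, d}
FIRST(S) = {a, c, d}
Therefore, FIRST(B) = {a, c, d}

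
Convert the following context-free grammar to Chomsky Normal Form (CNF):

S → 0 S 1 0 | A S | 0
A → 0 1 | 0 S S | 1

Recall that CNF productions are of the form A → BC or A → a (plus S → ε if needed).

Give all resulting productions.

T0 → 0; T1 → 1; S → 0; A → 1; S → T0 X0; X0 → S X1; X1 → T1 T0; S → A S; A → T0 T1; A → T0 X2; X2 → S S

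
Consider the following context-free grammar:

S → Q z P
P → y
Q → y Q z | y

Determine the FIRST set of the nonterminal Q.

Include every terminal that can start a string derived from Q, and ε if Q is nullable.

We compute FIRST(Q) using the standard algorithm.
FIRST(P) = {y}
FIRST(Q) = {y}
FIRST(S) = {y}
Therefore, FIRST(Q) = {y}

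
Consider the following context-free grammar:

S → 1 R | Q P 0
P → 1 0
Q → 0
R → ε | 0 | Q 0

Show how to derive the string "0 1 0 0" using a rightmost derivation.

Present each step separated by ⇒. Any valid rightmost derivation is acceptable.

S ⇒ Q P 0 ⇒ Q 1 0 0 ⇒ 0 1 0 0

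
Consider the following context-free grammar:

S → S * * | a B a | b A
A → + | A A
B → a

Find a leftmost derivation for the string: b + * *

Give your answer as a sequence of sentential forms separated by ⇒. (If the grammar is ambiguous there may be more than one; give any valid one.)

S ⇒ S * * ⇒ b A * * ⇒ b + * *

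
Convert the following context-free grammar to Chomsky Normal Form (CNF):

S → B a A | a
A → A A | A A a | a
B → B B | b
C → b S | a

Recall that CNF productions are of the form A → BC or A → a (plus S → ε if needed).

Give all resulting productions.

TA → a; S → a; A → a; B → b; TB → b; C → a; S → B X0; X0 → TA A; A → A A; A → A X1; X1 → A TA; B → B B; C → TB S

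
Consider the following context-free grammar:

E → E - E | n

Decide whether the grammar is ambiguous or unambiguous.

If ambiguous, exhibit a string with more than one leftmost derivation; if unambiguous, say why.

Ambiguous - the string 'n - n - n' has two distinct leftmost derivations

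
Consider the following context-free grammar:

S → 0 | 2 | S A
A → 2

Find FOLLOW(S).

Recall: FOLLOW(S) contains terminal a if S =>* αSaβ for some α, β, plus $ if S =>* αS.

We compute FOLLOW(S) using the standard algorithm.
FOLLOW(S) starts with {$}.
FIRST(A) = {2}
FIRST(S) = {0, 2}
FOLLOW(A) = {$, 2}
FOLLOW(S) = {$, 2}
Therefore, FOLLOW(S) = {$, 2}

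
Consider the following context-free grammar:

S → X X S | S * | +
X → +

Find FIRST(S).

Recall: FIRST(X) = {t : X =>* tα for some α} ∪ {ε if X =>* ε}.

We compute FIRST(S) using the standard algorithm.
FIRST(S) = {+}
FIRST(X) = {+}
Therefore, FIRST(S) = {+}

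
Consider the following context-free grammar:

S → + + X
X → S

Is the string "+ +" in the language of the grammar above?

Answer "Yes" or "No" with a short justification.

No - no valid derivation exists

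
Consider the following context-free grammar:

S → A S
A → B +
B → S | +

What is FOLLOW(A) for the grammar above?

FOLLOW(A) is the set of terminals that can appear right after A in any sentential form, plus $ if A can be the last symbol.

We compute FOLLOW(A) using the standard algorithm.
FOLLOW(S) starts with {$}.
FIRST(A) = {+}
FIRST(B) = {+}
FIRST(S) = {+}
FOLLOW(A) = {+}
FOLLOW(B) = {+}
FOLLOW(S) = {$, +}
Therefore, FOLLOW(A) = {+}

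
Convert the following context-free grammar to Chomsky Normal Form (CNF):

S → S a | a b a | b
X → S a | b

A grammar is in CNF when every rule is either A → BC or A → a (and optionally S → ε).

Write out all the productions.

TA → a; TB → b; S → b; X → b; S → S TA; S → TA X0; X0 → TB TA; X → S TA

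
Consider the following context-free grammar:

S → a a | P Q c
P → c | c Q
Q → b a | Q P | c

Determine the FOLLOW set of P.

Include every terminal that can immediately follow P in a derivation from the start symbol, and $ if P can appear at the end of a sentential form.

We compute FOLLOW(P) using the standard algorithm.
FOLLOW(S) starts with {$}.
FIRST(P) = {c}
FIRST(Q) = {b, c}
FIRST(S) = {a, c}
FOLLOW(P) = {b, c}
FOLLOW(Q) = {b, c}
FOLLOW(S) = {$}
Therefore, FOLLOW(P) = {b, c}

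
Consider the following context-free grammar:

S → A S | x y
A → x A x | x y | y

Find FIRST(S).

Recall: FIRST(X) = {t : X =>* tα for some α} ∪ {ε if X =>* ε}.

We compute FIRST(S) using the standard algorithm.
FIRST(A) = {x, y}
FIRST(S) = {x, y}
Therefore, FIRST(S) = {x, y}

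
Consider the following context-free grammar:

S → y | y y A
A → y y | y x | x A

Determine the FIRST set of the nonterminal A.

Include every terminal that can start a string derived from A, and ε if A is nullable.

We compute FIRST(A) using the standard algorithm.
FIRST(A) = {x, y}
FIRST(S) = {y}
Therefore, FIRST(A) = {x, y}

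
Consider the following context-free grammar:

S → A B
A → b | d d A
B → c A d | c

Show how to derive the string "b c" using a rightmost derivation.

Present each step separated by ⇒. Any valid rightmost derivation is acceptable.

S ⇒ A B ⇒ A c ⇒ b c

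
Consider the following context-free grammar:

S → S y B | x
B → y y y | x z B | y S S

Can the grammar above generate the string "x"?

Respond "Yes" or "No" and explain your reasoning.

Yes - a valid derivation exists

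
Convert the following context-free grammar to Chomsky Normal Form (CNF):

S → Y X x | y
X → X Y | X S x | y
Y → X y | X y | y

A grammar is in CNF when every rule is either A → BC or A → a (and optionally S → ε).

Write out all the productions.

TX → x; S → y; X → y; TY → y; Y → y; S → Y X0; X0 → X TX; X → X Y; X → X X1; X1 → S TX; Y → X TY; Y → X TY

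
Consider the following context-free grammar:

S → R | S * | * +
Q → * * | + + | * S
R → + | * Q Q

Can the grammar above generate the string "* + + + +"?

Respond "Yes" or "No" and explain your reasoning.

Yes - a valid derivation exists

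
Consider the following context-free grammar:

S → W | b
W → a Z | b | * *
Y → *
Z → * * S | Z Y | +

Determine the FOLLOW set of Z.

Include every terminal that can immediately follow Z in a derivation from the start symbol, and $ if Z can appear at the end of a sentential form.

We compute FOLLOW(Z) using the standard algorithm.
FOLLOW(S) starts with {$}.
FIRST(S) = {*, a, b}
FIRST(W) = {*, a, b}
FIRST(Y) = {*}
FIRST(Z) = {*, +}
FOLLOW(S) = {$, *}
FOLLOW(W) = {$, *}
FOLLOW(Y) = {$, *}
FOLLOW(Z) = {$, *}
Therefore, FOLLOW(Z) = {$, *}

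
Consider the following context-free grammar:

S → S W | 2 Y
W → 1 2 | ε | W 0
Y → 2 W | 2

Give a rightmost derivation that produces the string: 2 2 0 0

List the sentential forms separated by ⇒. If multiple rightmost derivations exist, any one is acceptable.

S ⇒ 2 Y ⇒ 2 2 W ⇒ 2 2 W 0 ⇒ 2 2 W 0 0 ⇒ 2 2 0 0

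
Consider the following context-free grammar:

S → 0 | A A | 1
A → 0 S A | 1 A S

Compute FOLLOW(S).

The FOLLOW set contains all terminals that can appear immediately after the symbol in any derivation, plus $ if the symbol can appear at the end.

We compute FOLLOW(S) using the standard algorithm.
FOLLOW(S) starts with {$}.
FIRST(A) = {0, 1}
FIRST(S) = {0, 1}
FOLLOW(A) = {$, 0, 1}
FOLLOW(S) = {$, 0, 1}
Therefore, FOLLOW(S) = {$, 0, 1}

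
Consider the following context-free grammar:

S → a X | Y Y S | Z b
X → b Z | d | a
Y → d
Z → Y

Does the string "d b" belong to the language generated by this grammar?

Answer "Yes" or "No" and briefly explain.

Yes - a valid derivation exists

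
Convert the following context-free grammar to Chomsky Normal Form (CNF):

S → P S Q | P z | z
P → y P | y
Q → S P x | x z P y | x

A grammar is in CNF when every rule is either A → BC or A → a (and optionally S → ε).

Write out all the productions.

TZ → z; S → z; TY → y; P → y; TX → x; Q → x; S → P X0; X0 → S Q; S → P TZ; P → TY P; Q → S X1; X1 → P TX; Q → TX X2; X2 → TZ X3; X3 → P TY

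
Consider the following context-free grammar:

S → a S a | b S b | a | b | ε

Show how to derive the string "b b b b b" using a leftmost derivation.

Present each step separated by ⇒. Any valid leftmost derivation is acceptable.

S ⇒ b S b ⇒ b b S b b ⇒ b b b b b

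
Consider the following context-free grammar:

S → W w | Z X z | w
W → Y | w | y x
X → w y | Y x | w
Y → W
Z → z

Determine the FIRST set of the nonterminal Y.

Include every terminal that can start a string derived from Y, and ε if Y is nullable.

We compute FIRST(Y) using the standard algorithm.
FIRST(S) = {w, y, z}
FIRST(W) = {w, y}
FIRST(X) = {w, y}
FIRST(Y) = {w, y}
FIRST(Z) = {z}
Therefore, FIRST(Y) = {w, y}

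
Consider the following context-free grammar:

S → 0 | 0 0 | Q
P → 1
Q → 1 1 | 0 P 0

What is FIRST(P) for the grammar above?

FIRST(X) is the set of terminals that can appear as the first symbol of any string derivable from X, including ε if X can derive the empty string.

We compute FIRST(P) using the standard algorithm.
FIRST(P) = {1}
FIRST(Q) = {0, 1}
FIRST(S) = {0, 1}
Therefore, FIRST(P) = {1}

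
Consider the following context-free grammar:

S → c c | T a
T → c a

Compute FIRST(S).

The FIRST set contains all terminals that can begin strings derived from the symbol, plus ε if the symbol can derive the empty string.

We compute FIRST(S) using the standard algorithm.
FIRST(S) = {c}
FIRST(T) = {c}
Therefore, FIRST(S) = {c}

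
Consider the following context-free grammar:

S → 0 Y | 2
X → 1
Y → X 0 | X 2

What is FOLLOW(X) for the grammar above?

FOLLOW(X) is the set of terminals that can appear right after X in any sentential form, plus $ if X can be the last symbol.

We compute FOLLOW(X) using the standard algorithm.
FOLLOW(S) starts with {$}.
FIRST(S) = {0, 2}
FIRST(X) = {1}
FIRST(Y) = {1}
FOLLOW(S) = {$}
FOLLOW(X) = {0, 2}
FOLLOW(Y) = {$}
Therefore, FOLLOW(X) = {0, 2}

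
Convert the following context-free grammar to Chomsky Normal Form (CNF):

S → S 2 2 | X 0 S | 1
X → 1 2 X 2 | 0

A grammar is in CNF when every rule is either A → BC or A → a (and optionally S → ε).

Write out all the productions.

T2 → 2; T0 → 0; S → 1; T1 → 1; X → 0; S → S X0; X0 → T2 T2; S → X X1; X1 → T0 S; X → T1 X2; X2 → T2 X3; X3 → X T2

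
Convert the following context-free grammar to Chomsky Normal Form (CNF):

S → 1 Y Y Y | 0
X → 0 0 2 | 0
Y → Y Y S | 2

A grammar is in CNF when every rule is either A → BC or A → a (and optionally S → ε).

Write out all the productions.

T1 → 1; S → 0; T0 → 0; T2 → 2; X → 0; Y → 2; S → T1 X0; X0 → Y X1; X1 → Y Y; X → T0 X2; X2 → T0 T2; Y → Y X3; X3 → Y S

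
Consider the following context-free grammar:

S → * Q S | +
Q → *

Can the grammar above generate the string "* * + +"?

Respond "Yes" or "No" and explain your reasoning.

No - no valid derivation exists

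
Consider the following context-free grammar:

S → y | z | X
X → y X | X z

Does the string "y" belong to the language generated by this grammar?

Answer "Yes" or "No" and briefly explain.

Yes - a valid derivation exists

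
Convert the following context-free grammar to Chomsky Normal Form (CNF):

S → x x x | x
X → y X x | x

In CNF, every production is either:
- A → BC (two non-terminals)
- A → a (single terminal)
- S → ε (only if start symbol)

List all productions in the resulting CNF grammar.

TX → x; S → x; TY → y; X → x; S → TX X0; X0 → TX TX; X → TY X1; X1 → X TX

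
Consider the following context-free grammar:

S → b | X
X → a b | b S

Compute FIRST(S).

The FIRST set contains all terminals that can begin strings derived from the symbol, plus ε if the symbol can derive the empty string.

We compute FIRST(S) using the standard algorithm.
FIRST(S) = {a, b}
FIRST(X) = {a, b}
Therefore, FIRST(S) = {a, b}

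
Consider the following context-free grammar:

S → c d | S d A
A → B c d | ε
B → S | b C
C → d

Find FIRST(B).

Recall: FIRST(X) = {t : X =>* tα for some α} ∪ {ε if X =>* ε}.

We compute FIRST(B) using the standard algorithm.
FIRST(A) = {b, c, ε}
FIRST(B) = {b, c}
FIRST(C) = {d}
FIRST(S) = {c}
Therefore, FIRST(B) = {b, c}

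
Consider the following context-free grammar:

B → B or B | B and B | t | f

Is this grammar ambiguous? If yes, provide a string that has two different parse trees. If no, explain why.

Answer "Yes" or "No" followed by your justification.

Yes - the string 'f or t and t and f and t' has two distinct leftmost derivations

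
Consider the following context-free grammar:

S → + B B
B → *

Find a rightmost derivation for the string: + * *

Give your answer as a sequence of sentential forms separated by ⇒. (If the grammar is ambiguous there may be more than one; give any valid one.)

S ⇒ + B B ⇒ + B * ⇒ + * *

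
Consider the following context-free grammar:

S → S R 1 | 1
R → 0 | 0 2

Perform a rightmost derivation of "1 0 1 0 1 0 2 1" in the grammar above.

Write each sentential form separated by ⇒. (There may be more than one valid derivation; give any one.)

S ⇒ S R 1 ⇒ S 0 2 1 ⇒ S R 1 0 2 1 ⇒ S 0 1 0 2 1 ⇒ S R 1 0 1 0 2 1 ⇒ S 0 1 0 1 0 2 1 ⇒ 1 0 1 0 1 0 2 1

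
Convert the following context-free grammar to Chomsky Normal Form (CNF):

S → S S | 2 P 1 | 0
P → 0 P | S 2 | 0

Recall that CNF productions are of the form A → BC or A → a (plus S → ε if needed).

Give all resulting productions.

T2 → 2; T1 → 1; S → 0; T0 → 0; P → 0; S → S S; S → T2 X0; X0 → P T1; P → T0 P; P → S T2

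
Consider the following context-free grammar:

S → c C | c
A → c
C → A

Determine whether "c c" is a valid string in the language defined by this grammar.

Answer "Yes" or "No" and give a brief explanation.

Yes - a valid derivation exists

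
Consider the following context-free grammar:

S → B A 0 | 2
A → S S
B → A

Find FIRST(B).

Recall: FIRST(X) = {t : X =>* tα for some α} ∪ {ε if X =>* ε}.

We compute FIRST(B) using the standard algorithm.
FIRST(A) = {2}
FIRST(B) = {2}
FIRST(S) = {2}
Therefore, FIRST(B) = {2}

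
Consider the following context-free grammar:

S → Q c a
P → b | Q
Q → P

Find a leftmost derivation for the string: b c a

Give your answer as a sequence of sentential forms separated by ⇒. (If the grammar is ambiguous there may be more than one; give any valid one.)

S ⇒ Q c a ⇒ P c a ⇒ b c a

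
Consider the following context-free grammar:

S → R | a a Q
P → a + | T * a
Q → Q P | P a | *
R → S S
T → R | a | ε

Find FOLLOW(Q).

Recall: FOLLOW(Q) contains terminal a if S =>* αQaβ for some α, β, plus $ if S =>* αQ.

We compute FOLLOW(Q) using the standard algorithm.
FOLLOW(S) starts with {$}.
FIRST(P) = {*, a}
FIRST(Q) = {*, a}
FIRST(R) = {a}
FIRST(S) = {a}
FIRST(T) = {a, ε}
FOLLOW(P) = {$, *, a}
FOLLOW(Q) = {$, *, a}
FOLLOW(R) = {$, *, a}
FOLLOW(S) = {$, *, a}
FOLLOW(T) = {*}
Therefore, FOLLOW(Q) = {$, *, a}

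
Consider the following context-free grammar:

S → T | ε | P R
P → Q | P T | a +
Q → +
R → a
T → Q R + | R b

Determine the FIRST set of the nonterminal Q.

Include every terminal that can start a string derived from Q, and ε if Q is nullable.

We compute FIRST(Q) using the standard algorithm.
FIRST(P) = {+, a}
FIRST(Q) = {+}
FIRST(R) = {a}
FIRST(S) = {+, a, ε}
FIRST(T) = {+, a}
Therefore, FIRST(Q) = {+}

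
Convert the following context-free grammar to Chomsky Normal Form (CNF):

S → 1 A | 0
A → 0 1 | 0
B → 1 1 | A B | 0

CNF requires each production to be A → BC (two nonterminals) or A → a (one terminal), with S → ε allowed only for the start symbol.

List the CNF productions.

T1 → 1; S → 0; T0 → 0; A → 0; B → 0; S → T1 A; A → T0 T1; B → T1 T1; B → A B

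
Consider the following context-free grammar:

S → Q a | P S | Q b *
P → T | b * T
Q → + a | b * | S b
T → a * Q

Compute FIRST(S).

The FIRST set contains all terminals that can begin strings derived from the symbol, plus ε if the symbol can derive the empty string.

We compute FIRST(S) using the standard algorithm.
FIRST(P) = {a, b}
FIRST(Q) = {+, a, b}
FIRST(S) = {+, a, b}
FIRST(T) = {a}
Therefore, FIRST(S) = {+, a, b}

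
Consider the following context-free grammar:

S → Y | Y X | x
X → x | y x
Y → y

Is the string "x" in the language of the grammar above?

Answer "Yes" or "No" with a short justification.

Yes - a valid derivation exists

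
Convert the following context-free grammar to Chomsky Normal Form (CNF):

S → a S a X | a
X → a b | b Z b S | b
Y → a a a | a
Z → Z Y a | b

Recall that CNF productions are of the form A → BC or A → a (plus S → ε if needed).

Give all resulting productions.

TA → a; S → a; TB → b; X → b; Y → a; Z → b; S → TA X0; X0 → S X1; X1 → TA X; X → TA TB; X → TB X2; X2 → Z X3; X3 → TB S; Y → TA X4; X4 → TA TA; Z → Z X5; X5 → Y TA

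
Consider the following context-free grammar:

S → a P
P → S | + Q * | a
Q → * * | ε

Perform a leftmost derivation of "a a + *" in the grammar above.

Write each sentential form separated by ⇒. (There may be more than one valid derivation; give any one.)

S ⇒ a P ⇒ a S ⇒ a a P ⇒ a a + Q * ⇒ a a + *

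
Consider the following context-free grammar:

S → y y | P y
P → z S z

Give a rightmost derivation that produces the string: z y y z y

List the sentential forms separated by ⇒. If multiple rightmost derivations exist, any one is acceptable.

S ⇒ P y ⇒ z S z y ⇒ z y y z y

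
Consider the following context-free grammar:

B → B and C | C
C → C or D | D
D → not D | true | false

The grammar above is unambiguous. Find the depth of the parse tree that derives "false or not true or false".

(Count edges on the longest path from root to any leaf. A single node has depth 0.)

5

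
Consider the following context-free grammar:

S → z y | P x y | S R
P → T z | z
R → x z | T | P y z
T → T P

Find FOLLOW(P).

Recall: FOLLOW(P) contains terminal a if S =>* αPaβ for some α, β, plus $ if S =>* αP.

We compute FOLLOW(P) using the standard algorithm.
FOLLOW(S) starts with {$}.
FIRST(P) = {z}
FIRST(R) = {x, z}
FIRST(S) = {z}
FIRST(T) = {}
FOLLOW(P) = {$, x, y, z}
FOLLOW(R) = {$, x, z}
FOLLOW(S) = {$, x, z}
FOLLOW(T) = {$, x, z}
Therefore, FOLLOW(P) = {$, x, y, z}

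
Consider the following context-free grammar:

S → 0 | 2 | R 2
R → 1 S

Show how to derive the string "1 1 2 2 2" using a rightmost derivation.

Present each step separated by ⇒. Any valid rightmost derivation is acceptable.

S ⇒ R 2 ⇒ 1 S 2 ⇒ 1 R 2 2 ⇒ 1 1 S 2 2 ⇒ 1 1 2 2 2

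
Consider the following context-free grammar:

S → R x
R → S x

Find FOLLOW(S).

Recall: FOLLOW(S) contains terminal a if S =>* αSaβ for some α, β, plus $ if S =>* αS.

We compute FOLLOW(S) using the standard algorithm.
FOLLOW(S) starts with {$}.
FIRST(R) = {}
FIRST(S) = {}
FOLLOW(R) = {x}
FOLLOW(S) = {$, x}
Therefore, FOLLOW(S) = {$, x}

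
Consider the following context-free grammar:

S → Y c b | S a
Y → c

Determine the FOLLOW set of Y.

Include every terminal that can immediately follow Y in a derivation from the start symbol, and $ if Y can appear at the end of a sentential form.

We compute FOLLOW(Y) using the standard algorithm.
FOLLOW(S) starts with {$}.
FIRST(S) = {c}
FIRST(Y) = {c}
FOLLOW(S) = {$, a}
FOLLOW(Y) = {c}
Therefore, FOLLOW(Y) = {c}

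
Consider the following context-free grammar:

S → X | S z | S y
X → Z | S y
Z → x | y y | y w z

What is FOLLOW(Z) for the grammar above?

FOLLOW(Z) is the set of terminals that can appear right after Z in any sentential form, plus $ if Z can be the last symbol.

We compute FOLLOW(Z) using the standard algorithm.
FOLLOW(S) starts with {$}.
FIRST(S) = {x, y}
FIRST(X) = {x, y}
FIRST(Z) = {x, y}
FOLLOW(S) = {$, y, z}
FOLLOW(X) = {$, y, z}
FOLLOW(Z) = {$, y, z}
Therefore, FOLLOW(Z) = {$, y, z}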